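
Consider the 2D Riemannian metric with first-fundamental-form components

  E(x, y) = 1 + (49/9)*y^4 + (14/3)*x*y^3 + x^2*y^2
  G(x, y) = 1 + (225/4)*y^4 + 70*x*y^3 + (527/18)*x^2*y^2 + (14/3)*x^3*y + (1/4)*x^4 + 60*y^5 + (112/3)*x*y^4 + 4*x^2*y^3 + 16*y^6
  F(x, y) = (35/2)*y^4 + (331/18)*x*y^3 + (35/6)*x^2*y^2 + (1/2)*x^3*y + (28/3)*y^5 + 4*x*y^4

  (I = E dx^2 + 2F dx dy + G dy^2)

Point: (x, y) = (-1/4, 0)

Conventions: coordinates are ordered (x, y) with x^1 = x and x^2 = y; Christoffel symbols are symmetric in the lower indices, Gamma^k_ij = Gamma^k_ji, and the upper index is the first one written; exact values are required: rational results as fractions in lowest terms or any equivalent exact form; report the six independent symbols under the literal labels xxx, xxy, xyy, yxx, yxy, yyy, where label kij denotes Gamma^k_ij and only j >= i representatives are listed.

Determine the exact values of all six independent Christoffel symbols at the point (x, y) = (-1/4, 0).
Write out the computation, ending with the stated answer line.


E = 1, F = 0, G = 1025/1024 at the point
E_x = 0, E_y = 0, F_x = 0, F_y = -1/128, G_x = -1/64, G_y = -7/96
EG - F^2 = 1025/1024;  g^inv = (1024/1025) * [[1025/1024, 0], [0, 1]]
first-kind symbols [ij,l] = (1/2)(d_i g_jl + d_j g_il - d_l g_ij): [xx,x] = E_x/2 = 0, [xx,y] = F_x - E_y/2 = 0, [xy,x] = E_y/2 = 0, [xy,y] = G_x/2 = -1/128, [yy,x] = F_y - G_x/2 = 0, [yy,y] = G_y/2 = -7/192
Gamma^x_ij = (G*[ij,x] - F*[ij,y])/(EG - F^2), Gamma^y_ij = (E*[ij,y] - F*[ij,x])/(EG - F^2)

Answer: Gamma_xxx = 0, Gamma_xxy = 0, Gamma_xyy = 0, Gamma_yxx = 0, Gamma_yxy = -8/1025, Gamma_yyy = -112/3075


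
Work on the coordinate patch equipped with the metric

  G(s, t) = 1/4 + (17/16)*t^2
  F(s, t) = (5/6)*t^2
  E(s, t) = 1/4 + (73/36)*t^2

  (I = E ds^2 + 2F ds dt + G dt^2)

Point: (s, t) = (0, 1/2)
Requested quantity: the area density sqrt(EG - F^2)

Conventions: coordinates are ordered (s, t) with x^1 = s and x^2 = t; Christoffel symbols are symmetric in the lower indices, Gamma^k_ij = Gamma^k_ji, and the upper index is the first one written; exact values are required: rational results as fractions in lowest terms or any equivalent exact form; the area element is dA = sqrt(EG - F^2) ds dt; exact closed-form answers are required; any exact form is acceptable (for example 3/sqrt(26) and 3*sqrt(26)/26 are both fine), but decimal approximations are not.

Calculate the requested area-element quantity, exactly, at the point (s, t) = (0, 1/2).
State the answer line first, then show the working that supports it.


Answer: sqrt(EG - F^2) = sqrt(3197)/96

E = 109/144, F = 5/24, G = 33/64; EG - F^2 = 3197/9216


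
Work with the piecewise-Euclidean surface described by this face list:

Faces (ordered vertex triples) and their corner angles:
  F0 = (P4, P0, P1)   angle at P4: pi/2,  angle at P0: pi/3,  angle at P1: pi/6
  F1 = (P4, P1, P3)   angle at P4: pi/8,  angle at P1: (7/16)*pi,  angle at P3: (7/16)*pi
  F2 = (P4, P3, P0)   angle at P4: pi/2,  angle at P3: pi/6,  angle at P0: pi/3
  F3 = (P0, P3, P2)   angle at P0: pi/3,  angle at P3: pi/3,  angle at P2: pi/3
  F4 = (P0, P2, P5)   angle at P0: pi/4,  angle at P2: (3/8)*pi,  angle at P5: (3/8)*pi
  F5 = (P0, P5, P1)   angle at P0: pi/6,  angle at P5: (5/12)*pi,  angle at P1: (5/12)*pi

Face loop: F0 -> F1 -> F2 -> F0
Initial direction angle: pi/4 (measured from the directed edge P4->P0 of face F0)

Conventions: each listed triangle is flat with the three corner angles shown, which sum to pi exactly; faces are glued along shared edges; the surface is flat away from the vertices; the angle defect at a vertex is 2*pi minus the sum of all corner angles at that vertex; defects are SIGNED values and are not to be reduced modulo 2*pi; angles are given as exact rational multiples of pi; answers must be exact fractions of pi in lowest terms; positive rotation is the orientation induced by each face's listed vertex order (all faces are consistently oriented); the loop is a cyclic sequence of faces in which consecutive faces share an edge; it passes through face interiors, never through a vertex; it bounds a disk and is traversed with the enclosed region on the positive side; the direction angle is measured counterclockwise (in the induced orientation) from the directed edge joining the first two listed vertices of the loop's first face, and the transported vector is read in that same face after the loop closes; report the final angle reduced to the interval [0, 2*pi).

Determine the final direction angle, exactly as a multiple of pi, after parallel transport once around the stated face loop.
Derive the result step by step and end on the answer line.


enclosed vertex P4: corner angles sum to (9/8)*pi, defect = 2*pi - (9/8)*pi = (7/8)*pi
transport around the loop rotates by the sum of enclosed defects; add to the initial angle mod 2*pi
final angle = pi/4 + (7/8)*pi = (9/8)*pi (mod 2*pi)

Answer: final direction angle = (9/8)*pi


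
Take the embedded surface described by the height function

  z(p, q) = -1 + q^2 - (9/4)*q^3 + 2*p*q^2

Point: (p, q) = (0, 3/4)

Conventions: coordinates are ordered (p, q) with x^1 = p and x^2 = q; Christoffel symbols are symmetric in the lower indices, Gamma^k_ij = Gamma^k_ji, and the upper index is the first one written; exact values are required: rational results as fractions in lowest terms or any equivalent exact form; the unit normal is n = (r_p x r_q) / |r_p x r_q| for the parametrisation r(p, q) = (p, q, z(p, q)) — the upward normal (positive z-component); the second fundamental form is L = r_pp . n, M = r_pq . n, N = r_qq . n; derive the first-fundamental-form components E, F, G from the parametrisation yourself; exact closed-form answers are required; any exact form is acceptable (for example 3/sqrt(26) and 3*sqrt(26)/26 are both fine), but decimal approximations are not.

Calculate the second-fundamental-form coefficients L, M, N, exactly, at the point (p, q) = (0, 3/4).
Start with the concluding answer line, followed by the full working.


Answer: L = 0, M = 192*sqrt(30889)/30889, N = -520*sqrt(30889)/30889

z_p = 9/8, z_q = -147/64, z_pp = 0, z_pq = 3, z_qq = -65/8
E = 145/64, F = -1323/512, G = 25705/4096; answer radicand W^2 = 30889/4096
unnormalised second-form numerators: l = 0, m = 3, n = -65/8; L = l/sqrt(30889/4096), and similarly M = m/sqrt(W^2), N = n/sqrt(W^2)


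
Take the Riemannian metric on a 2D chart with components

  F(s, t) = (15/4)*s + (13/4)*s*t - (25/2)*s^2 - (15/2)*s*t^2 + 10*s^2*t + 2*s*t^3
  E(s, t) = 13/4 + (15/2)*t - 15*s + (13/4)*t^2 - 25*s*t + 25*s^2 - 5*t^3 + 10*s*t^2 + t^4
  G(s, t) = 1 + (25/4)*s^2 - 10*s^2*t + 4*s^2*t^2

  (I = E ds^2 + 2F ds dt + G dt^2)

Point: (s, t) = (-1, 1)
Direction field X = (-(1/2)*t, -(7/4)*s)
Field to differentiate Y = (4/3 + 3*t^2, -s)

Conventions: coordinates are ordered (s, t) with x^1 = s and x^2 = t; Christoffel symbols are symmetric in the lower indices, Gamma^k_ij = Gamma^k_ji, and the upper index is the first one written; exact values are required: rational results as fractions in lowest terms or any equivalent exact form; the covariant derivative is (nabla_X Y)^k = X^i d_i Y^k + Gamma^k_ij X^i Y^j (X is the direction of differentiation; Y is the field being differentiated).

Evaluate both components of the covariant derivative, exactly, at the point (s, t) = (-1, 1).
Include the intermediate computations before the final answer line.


E = 65, F = -4, G = 5/4 at the point
E_s = -80, E_t = 8, F_s = 13/2, F_t = 63/4, G_s = -1/2, G_t = -2
EG - F^2 = 261/4;  g^inv = (4/261) * [[5/4, 4], [4, 65]]
first-kind symbols [ij,l] = (1/2)(d_i g_jl + d_j g_il - d_l g_ij): [ss,s] = E_s/2 = -40, [ss,t] = F_s - E_t/2 = 5/2, [st,s] = E_t/2 = 4, [st,t] = G_s/2 = -1/4, [tt,s] = F_t - G_s/2 = 16, [tt,t] = G_t/2 = -1
Gamma^s_ij = (G*[ij,s] - F*[ij,t])/(EG - F^2), Gamma^t_ij = (E*[ij,t] - F*[ij,s])/(EG - F^2)
Gamma_sss = -160/261, Gamma_sst = 16/261, Gamma_stt = 64/261, Gamma_tss = 10/261, Gamma_tst = -1/261, Gamma_ttt = -4/261
X = (-1/2, 7/4), Y = (13/3, 1) at the point

Answer: (nabla_X Y)^s = 6625/522, (nabla_X Y)^t = 379/1044


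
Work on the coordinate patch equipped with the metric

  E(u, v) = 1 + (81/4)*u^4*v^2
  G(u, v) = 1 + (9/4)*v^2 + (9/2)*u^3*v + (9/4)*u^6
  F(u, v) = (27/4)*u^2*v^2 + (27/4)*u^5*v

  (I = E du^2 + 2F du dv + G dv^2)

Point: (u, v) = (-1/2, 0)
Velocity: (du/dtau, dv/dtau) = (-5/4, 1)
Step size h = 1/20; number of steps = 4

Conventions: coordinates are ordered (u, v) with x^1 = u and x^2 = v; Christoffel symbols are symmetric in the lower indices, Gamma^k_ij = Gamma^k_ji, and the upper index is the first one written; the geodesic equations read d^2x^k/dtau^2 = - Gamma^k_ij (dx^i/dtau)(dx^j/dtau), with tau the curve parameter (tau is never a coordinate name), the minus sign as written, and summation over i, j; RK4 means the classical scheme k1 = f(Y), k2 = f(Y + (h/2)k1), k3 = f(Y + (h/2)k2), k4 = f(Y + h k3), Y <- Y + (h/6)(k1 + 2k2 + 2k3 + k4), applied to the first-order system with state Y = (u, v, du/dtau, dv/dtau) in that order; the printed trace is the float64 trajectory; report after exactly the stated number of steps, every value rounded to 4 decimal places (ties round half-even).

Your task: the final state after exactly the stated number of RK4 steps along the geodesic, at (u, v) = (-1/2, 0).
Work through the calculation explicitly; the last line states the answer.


f(Y) = (du/dtau, dv/dtau, -Gamma^u_ij Y'^i Y'^j, -Gamma^v_ij Y'^i Y'^j) with the Gammas evaluated at the stage position; h = 0.050000; intermediate values shown to 6 dp
step 0: u = -0.5000, v = 0.0000, du/dtau = -1.2500, dv/dtau = 1.0000
step 1:
  k1: at (u, v) = (-0.500000, 0.000000), (du/dtau, dv/dtau) = (-1.250000, 1.000000); Gamma_uuu = 0.000000, Gamma_uuv = 0.000000, Gamma_uvv = 0.000000, Gamma_vuu = 0.000000, Gamma_vuv = -0.203774, Gamma_vvv = -0.271698; k1 = (-1.250000, 1.000000, 0.000000, -0.237736)
  k2: at (u, v) = (-0.531250, 0.025000), (du/dtau, dv/dtau) = (-1.250000, 0.994057); Gamma_uuu = -0.003663, Gamma_uuv = 0.038918, Gamma_uvv = 0.045965, Gamma_vuu = 0.021619, Gamma_vuv = -0.229702, Gamma_vvv = -0.271298; k2 = (-1.250000, 0.994057, 0.057019, -0.336540)
  k3: at (u, v) = (-0.531250, 0.024851), (du/dtau, dv/dtau) = (-1.248575, 0.991586); Gamma_uuu = -0.003619, Gamma_uuv = 0.038684, Gamma_uvv = 0.045689, Gamma_vuu = 0.021515, Gamma_vuv = -0.229960, Gamma_vvv = -0.271602; k3 = (-1.248575, 0.991586, 0.056505, -0.335901)
  k4: at (u, v) = (-0.562429, 0.049579), (du/dtau, dv/dtau) = (-1.247175, 0.983205); Gamma_uuu = -0.016997, Gamma_uuv = 0.096408, Gamma_uvv = 0.101591, Gamma_vuu = 0.046361, Gamma_vuv = -0.262960, Gamma_vvv = -0.277098; k4 = (-1.247175, 0.983205, 0.164667, -0.449141)
  Y <- Y + (h/6)(k1 + 2k2 + 2k3 + k4): u = -0.5625, v = 0.0496, du/dtau = -1.2467, dv/dtau = 0.9831
step 2:
  k1: at (u, v) = (-0.562453, 0.049621), (du/dtau, dv/dtau) = (-1.246736, 0.983069); Gamma_uuu = -0.017028, Gamma_uuv = 0.096505, Gamma_uvv = 0.101685, Gamma_vuu = 0.046395, Gamma_vuv = -0.262944, Gamma_vvv = -0.277058; k1 = (-1.246736, 0.983069, 0.164755, -0.448902)
  k2: at (u, v) = (-0.593621, 0.074197), (du/dtau, dv/dtau) = (-1.242617, 0.971846); Gamma_uuu = -0.044215, Gamma_uuv = 0.176874, Gamma_uvv = 0.167311, Gamma_vuu = 0.076091, Gamma_vuv = -0.304386, Gamma_vvv = -0.287929; k2 = (-1.242617, 0.971846, 0.337448, -0.580721)
  k3: at (u, v) = (-0.593518, 0.073917), (du/dtau, dv/dtau) = (-1.238300, 0.968551); Gamma_uuu = -0.043859, Gamma_uuv = 0.176085, Gamma_uvv = 0.166622, Gamma_vuu = 0.075887, Gamma_vuv = -0.304670, Gamma_vvv = -0.288298; k3 = (-1.238300, 0.968551, 0.333323, -0.576732)
  k4: at (u, v) = (-0.624368, 0.098048), (du/dtau, dv/dtau) = (-1.230070, 0.954232); Gamma_uuu = -0.087982, Gamma_uuv = 0.280132, Gamma_uvv = 0.239530, Gamma_vuu = 0.111525, Gamma_vuv = -0.355092, Gamma_vvv = -0.303626; k4 = (-1.230070, 0.954232, 0.572637, -0.725870)
  Y <- Y + (h/6)(k1 + 2k2 + 2k3 + k4): u = -0.6244, v = 0.0981, du/dtau = -1.2294, dv/dtau = 0.9540
step 3:
  k1: at (u, v) = (-0.624441, 0.098105), (du/dtau, dv/dtau) = (-1.229411, 0.953988); Gamma_uuu = -0.088109, Gamma_uuv = 0.280408, Gamma_uvv = 0.239710, Gamma_vuu = 0.111618, Gamma_vuv = -0.355226, Gamma_vvv = -0.303669; k1 = (-1.229411, 0.953988, 0.572764, -0.725588)
  k2: at (u, v) = (-0.655177, 0.121955), (du/dtau, dv/dtau) = (-1.215092, 0.935848); Gamma_uuu = -0.152263, Gamma_uuv = 0.409002, Gamma_uvv = 0.317605, Gamma_vuu = 0.154430, Gamma_vuv = -0.414822, Gamma_vvv = -0.322124; k2 = (-1.215092, 0.935848, 0.876833, -0.889310)
  k3: at (u, v) = (-0.654819, 0.121501), (du/dtau, dv/dtau) = (-1.207490, 0.931755); Gamma_uuu = -0.150958, Gamma_uuv = 0.406787, Gamma_uvv = 0.316231, Gamma_vuu = 0.153839, Gamma_vuv = -0.414550, Gamma_vvv = -0.322265; k3 = (-1.207490, 0.931755, 0.860902, -0.877330)
  k4: at (u, v) = (-0.684816, 0.144693), (du/dtau, dv/dtau) = (-1.186366, 0.910121); Gamma_uuu = -0.234085, Gamma_uuv = 0.553951, Gamma_uvv = 0.393734, Gamma_vuu = 0.202919, Gamma_vuv = -0.480198, Gamma_vvv = -0.341312; k4 = (-1.186366, 0.910121, 1.199573, -1.039862)
  Y <- Y + (h/6)(k1 + 2k2 + 2k3 + k4): u = -0.6849, v = 0.1448, du/dtau = -1.1857, dv/dtau = 0.9098
step 4:
  k1: at (u, v) = (-0.684949, 0.144766), (du/dtau, dv/dtau) = (-1.185680, 0.909832); Gamma_uuu = -0.234407, Gamma_uuv = 0.554540, Gamma_uvv = 0.393999, Gamma_vuu = 0.203148, Gamma_vuv = -0.480590, Gamma_vvv = -0.341458; k1 = (-1.185680, 0.909832, 1.199830, -1.039828)
  k2: at (u, v) = (-0.714591, 0.167512), (du/dtau, dv/dtau) = (-1.155684, 0.883836); Gamma_uuu = -0.335552, Gamma_uuv = 0.715718, Gamma_uvv = 0.467203, Gamma_vuu = 0.258106, Gamma_vuv = -0.550529, Gamma_vvv = -0.359372; k2 = (-1.155684, 0.883836, 1.545321, -1.188658)
  k3: at (u, v) = (-0.713841, 0.166862), (du/dtau, dv/dtau) = (-1.147047, 0.880115); Gamma_uuu = -0.332499, Gamma_uuv = 0.711223, Gamma_uvv = 0.465244, Gamma_vuu = 0.256645, Gamma_vuv = -0.548969, Gamma_vvv = -0.359106; k3 = (-1.147047, 0.880115, 1.513101, -1.167912)
  k4: at (u, v) = (-0.742302, 0.188772), (du/dtau, dv/dtau) = (-1.110024, 0.851436); Gamma_uuu = -0.444422, Gamma_uuv = 0.873795, Gamma_uvv = 0.528600, Gamma_vuu = 0.313677, Gamma_vuv = -0.616733, Gamma_vvv = -0.373091; k4 = (-1.110024, 0.851436, 1.816064, -1.281796)
  Y <- Y + (h/6)(k1 + 2k2 + 2k3 + k4): u = -0.7425, v = 0.1888, du/dtau = -1.1096, dv/dtau = 0.8512

Answer: u = -0.7425, v = 0.1888, du/dtau = -1.1096, dv/dtau = 0.8512


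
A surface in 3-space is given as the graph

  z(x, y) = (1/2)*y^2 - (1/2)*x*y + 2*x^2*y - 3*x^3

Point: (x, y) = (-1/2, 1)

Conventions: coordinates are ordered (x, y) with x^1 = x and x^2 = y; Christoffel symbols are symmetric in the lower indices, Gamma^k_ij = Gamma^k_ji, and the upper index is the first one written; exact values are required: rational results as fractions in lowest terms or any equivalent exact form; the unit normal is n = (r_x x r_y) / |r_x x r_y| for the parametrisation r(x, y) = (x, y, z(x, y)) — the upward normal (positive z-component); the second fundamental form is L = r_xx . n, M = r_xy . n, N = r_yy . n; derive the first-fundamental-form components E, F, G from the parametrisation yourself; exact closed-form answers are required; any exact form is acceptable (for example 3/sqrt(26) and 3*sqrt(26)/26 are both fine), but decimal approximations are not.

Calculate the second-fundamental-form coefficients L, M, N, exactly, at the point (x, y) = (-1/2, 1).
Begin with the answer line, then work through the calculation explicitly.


Answer: L = 26*sqrt(426)/213, M = -5*sqrt(426)/213, N = 2*sqrt(426)/213

z_x = -19/4, z_y = 7/4, z_xx = 13, z_xy = -5/2, z_yy = 1
E = 377/16, F = -133/16, G = 65/16; answer radicand W^2 = 213/8
unnormalised second-form numerators: l = 13, m = -5/2, n = 1; L = l/sqrt(213/8), and similarly M = m/sqrt(W^2), N = n/sqrt(W^2)


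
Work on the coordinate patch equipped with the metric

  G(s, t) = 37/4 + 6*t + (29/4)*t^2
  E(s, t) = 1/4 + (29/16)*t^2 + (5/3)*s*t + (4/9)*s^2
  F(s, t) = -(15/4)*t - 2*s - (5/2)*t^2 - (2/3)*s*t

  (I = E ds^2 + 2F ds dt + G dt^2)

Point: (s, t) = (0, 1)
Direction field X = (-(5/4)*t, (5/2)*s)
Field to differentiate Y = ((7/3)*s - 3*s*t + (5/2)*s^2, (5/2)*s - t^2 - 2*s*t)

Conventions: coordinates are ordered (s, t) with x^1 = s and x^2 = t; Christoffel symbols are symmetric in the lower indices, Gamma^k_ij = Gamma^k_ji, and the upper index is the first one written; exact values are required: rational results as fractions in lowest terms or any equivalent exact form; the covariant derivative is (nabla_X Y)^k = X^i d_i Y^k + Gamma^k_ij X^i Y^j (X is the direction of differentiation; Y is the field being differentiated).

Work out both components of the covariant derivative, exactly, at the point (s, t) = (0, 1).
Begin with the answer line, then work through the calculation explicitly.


Answer: (nabla_X Y)^s = 4385/564, (nabla_X Y)^t = 245/188

E = 33/16, F = -25/4, G = 45/2 at the point
E_s = 5/3, E_t = 29/8, F_s = -8/3, F_t = -35/4, G_s = 0, G_t = 41/2
EG - F^2 = 235/32;  g^inv = (32/235) * [[45/2, 25/4], [25/4, 33/16]]
first-kind symbols [ij,l] = (1/2)(d_i g_jl + d_j g_il - d_l g_ij): [ss,s] = E_s/2 = 5/6, [ss,t] = F_s - E_t/2 = -215/48, [st,s] = E_t/2 = 29/16, [st,t] = G_s/2 = 0, [tt,s] = F_t - G_s/2 = -35/4, [tt,t] = G_t/2 = 41/4
Gamma^s_ij = (G*[ij,s] - F*[ij,t])/(EG - F^2), Gamma^t_ij = (E*[ij,t] - F*[ij,s])/(EG - F^2)
Gamma_sss = -355/282, Gamma_sst = 261/47, Gamma_stt = -850/47, Gamma_tss = -619/1128, Gamma_tst = 145/94, Gamma_ttt = -2147/470
X = (-5/4, 0), Y = (0, -1) at the point


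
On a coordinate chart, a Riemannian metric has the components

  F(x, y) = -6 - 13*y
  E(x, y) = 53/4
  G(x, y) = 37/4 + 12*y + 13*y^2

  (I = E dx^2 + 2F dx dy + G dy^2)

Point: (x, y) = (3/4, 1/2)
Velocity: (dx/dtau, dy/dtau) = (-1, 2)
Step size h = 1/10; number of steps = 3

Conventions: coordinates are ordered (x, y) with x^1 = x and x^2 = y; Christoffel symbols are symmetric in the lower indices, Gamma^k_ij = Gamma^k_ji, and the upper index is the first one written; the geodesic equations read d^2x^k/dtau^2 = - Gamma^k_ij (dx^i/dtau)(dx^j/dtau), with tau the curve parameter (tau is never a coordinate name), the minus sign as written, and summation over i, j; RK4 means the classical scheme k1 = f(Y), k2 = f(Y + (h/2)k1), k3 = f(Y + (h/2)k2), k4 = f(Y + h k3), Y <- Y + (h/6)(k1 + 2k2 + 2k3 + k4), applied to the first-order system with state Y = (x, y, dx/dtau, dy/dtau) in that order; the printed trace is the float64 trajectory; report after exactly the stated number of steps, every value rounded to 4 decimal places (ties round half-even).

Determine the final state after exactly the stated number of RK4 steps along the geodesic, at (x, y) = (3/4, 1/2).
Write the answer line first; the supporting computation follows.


Answer: x = 0.6153, y = 1.0926, dx/dtau = 0.0830, dy/dtau = 1.9476

f(Y) = (dx/dtau, dy/dtau, -Gamma^x_ij Y'^i Y'^j, -Gamma^y_ij Y'^i Y'^j) with the Gammas evaluated at the stage position; h = 0.100000; intermediate values shown to 6 dp
step 0: x = 0.7500, y = 0.5000, dx/dtau = -1.0000, dy/dtau = 2.0000
step 1:
  k1: at (x, y) = (0.750000, 0.500000), (dx/dtau, dy/dtau) = (-1.000000, 2.000000); Gamma_xxx = 0.000000, Gamma_xxy = 0.000000, Gamma_xyy = -0.947961, Gamma_yxx = 0.000000, Gamma_yxy = 0.000000, Gamma_yyy = 0.035162; k1 = (-1.000000, 2.000000, 3.791842, -0.140647)
  k2: at (x, y) = (0.700000, 0.600000), (dx/dtau, dy/dtau) = (-0.810408, 1.992968); Gamma_xxx = 0.000000, Gamma_xxy = 0.000000, Gamma_xyy = -0.940999, Gamma_yxx = 0.000000, Gamma_yxy = 0.000000, Gamma_yyy = 0.038533; k2 = (-0.810408, 1.992968, 3.737573, -0.153052)
  k3: at (x, y) = (0.709480, 0.599648), (dx/dtau, dy/dtau) = (-0.813121, 1.992347); Gamma_xxx = 0.000000, Gamma_xxy = 0.000000, Gamma_xyy = -0.941025, Gamma_yxx = 0.000000, Gamma_yxy = 0.000000, Gamma_yyy = 0.038522; k3 = (-0.813121, 1.992347, 3.735348, -0.152910)
  k4: at (x, y) = (0.668688, 0.699235), (dx/dtau, dy/dtau) = (-0.626465, 1.984709); Gamma_xxx = 0.000000, Gamma_xxy = 0.000000, Gamma_xyy = -0.933526, Gamma_yxx = 0.000000, Gamma_yxy = 0.000000, Gamma_yyy = 0.041801; k4 = (-0.626465, 1.984709, 3.677224, -0.164657)
  Y <- Y + (h/6)(k1 + 2k2 + 2k3 + k4): x = 0.6688, y = 0.6993, dx/dtau = -0.6264, dy/dtau = 1.9847
step 2:
  k1: at (x, y) = (0.668775, 0.699256), (dx/dtau, dy/dtau) = (-0.626418, 1.984713); Gamma_xxx = 0.000000, Gamma_xxy = 0.000000, Gamma_xyy = -0.933524, Gamma_yxx = 0.000000, Gamma_yxy = 0.000000, Gamma_yyy = 0.041802; k1 = (-0.626418, 1.984713, 3.677232, -0.164661)
  k2: at (x, y) = (0.637454, 0.798491), (dx/dtau, dy/dtau) = (-0.442557, 1.976480); Gamma_xxx = 0.000000, Gamma_xxy = 0.000000, Gamma_xyy = -0.925518, Gamma_yxx = 0.000000, Gamma_yxy = 0.000000, Gamma_yyy = 0.044986; k2 = (-0.442557, 1.976480, 3.615509, -0.175737)
  k3: at (x, y) = (0.646647, 0.798080), (dx/dtau, dy/dtau) = (-0.445643, 1.975926); Gamma_xxx = 0.000000, Gamma_xxy = 0.000000, Gamma_xyy = -0.925552, Gamma_yxx = 0.000000, Gamma_yxy = 0.000000, Gamma_yyy = 0.044973; k3 = (-0.445643, 1.975926, 3.613617, -0.175588)
  k4: at (x, y) = (0.624210, 0.896848), (dx/dtau, dy/dtau) = (-0.265056, 1.967154); Gamma_xxx = 0.000000, Gamma_xxy = 0.000000, Gamma_xyy = -0.917085, Gamma_yxx = 0.000000, Gamma_yxy = 0.000000, Gamma_yyy = 0.048056; k4 = (-0.265056, 1.967154, 3.548840, -0.185962)
  Y <- Y + (h/6)(k1 + 2k2 + 2k3 + k4): x = 0.6243, y = 0.8969, dx/dtau = -0.2650, dy/dtau = 1.9672
step 3:
  k1: at (x, y) = (0.624310, 0.896867), (dx/dtau, dy/dtau) = (-0.265013, 1.967158); Gamma_xxx = 0.000000, Gamma_xxy = 0.000000, Gamma_xyy = -0.917084, Gamma_yxx = 0.000000, Gamma_yxy = 0.000000, Gamma_yyy = 0.048056; k1 = (-0.265013, 1.967158, 3.548849, -0.185965)
  k2: at (x, y) = (0.611059, 0.995225), (dx/dtau, dy/dtau) = (-0.087570, 1.957860); Gamma_xxx = 0.000000, Gamma_xxy = 0.000000, Gamma_xyy = -0.908187, Gamma_yxx = 0.000000, Gamma_yxy = 0.000000, Gamma_yyy = 0.051036; k2 = (-0.087570, 1.957860, 3.481278, -0.195633)
  k3: at (x, y) = (0.619932, 0.994760), (dx/dtau, dy/dtau) = (-0.090949, 1.957377); Gamma_xxx = 0.000000, Gamma_xxy = 0.000000, Gamma_xyy = -0.908230, Gamma_yxx = 0.000000, Gamma_yxy = 0.000000, Gamma_yyy = 0.051022; k3 = (-0.090949, 1.957377, 3.479724, -0.195483)
  k4: at (x, y) = (0.615215, 1.092605), (dx/dtau, dy/dtau) = (0.082960, 1.947610); Gamma_xxx = 0.000000, Gamma_xxy = 0.000000, Gamma_xyy = -0.898953, Gamma_yxx = 0.000000, Gamma_yxy = 0.000000, Gamma_yyy = 0.053894; k4 = (0.082960, 1.947610, 3.409896, -0.204430)
  Y <- Y + (h/6)(k1 + 2k2 + 2k3 + k4): x = 0.6153, y = 1.0926, dx/dtau = 0.0830, dy/dtau = 1.9476


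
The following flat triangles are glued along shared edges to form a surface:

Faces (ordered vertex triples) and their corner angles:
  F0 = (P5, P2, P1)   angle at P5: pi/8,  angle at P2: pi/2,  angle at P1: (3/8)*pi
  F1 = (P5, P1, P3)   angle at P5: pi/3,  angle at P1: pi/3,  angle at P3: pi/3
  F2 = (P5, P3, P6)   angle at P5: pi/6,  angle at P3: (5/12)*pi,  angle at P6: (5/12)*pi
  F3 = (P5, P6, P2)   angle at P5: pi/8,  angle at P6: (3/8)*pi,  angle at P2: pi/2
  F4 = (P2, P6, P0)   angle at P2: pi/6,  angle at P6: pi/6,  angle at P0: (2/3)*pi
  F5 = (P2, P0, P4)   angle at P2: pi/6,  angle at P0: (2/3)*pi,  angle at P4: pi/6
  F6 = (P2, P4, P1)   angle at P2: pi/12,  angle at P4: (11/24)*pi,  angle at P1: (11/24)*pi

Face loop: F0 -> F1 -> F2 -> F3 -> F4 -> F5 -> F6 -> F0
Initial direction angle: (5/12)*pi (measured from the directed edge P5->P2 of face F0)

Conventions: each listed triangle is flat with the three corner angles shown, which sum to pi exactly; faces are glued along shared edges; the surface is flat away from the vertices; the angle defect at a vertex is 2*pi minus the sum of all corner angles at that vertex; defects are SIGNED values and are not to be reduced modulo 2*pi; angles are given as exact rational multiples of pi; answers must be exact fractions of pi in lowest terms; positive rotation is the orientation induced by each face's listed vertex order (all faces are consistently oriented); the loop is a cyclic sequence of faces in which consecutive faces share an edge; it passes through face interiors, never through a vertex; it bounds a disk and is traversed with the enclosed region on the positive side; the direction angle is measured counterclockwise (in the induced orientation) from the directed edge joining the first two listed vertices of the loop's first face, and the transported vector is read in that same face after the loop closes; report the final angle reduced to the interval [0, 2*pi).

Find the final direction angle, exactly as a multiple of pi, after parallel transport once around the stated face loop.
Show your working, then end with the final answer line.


enclosed vertex P2: corner angles sum to (17/12)*pi, defect = 2*pi - (17/12)*pi = (7/12)*pi
enclosed vertex P5: corner angles sum to (3/4)*pi, defect = 2*pi - (3/4)*pi = (5/4)*pi
transport around the loop rotates by the sum of enclosed defects; add to the initial angle mod 2*pi
final angle = (5/12)*pi + (11/6)*pi = pi/4 (mod 2*pi)

Answer: final direction angle = pi/4


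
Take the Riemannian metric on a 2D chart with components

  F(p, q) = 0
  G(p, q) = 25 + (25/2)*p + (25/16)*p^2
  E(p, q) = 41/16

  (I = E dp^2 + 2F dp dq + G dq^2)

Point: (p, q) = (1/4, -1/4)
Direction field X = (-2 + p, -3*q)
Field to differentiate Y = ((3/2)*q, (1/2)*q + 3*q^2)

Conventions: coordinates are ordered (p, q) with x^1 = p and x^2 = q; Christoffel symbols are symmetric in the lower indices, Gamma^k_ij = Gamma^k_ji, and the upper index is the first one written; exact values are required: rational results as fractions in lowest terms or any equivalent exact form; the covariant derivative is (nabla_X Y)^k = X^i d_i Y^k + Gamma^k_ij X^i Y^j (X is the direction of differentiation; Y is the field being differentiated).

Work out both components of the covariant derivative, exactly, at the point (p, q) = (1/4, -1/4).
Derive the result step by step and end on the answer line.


E = 41/16, F = 0, G = 7225/256 at the point
E_p = 0, E_q = 0, F_p = 0, F_q = 0, G_p = 425/32, G_q = 0
EG - F^2 = 296225/4096;  g^inv = (4096/296225) * [[7225/256, 0], [0, 41/16]]
first-kind symbols [ij,l] = (1/2)(d_i g_jl + d_j g_il - d_l g_ij): [pp,p] = E_p/2 = 0, [pp,q] = F_p - E_q/2 = 0, [pq,p] = E_q/2 = 0, [pq,q] = G_p/2 = 425/64, [qq,p] = F_q - G_p/2 = -425/64, [qq,q] = G_q/2 = 0
Gamma^p_ij = (G*[ij,p] - F*[ij,q])/(EG - F^2), Gamma^q_ij = (E*[ij,q] - F*[ij,p])/(EG - F^2)
Gamma_ppp = 0, Gamma_ppq = 0, Gamma_pqq = -425/164, Gamma_qpp = 0, Gamma_qpq = 4/17, Gamma_qqq = 0
X = (-7/4, 3/4), Y = (-3/8, 1/16) at the point

Answer: (nabla_X Y)^p = 10533/10496, (nabla_X Y)^q = -229/272


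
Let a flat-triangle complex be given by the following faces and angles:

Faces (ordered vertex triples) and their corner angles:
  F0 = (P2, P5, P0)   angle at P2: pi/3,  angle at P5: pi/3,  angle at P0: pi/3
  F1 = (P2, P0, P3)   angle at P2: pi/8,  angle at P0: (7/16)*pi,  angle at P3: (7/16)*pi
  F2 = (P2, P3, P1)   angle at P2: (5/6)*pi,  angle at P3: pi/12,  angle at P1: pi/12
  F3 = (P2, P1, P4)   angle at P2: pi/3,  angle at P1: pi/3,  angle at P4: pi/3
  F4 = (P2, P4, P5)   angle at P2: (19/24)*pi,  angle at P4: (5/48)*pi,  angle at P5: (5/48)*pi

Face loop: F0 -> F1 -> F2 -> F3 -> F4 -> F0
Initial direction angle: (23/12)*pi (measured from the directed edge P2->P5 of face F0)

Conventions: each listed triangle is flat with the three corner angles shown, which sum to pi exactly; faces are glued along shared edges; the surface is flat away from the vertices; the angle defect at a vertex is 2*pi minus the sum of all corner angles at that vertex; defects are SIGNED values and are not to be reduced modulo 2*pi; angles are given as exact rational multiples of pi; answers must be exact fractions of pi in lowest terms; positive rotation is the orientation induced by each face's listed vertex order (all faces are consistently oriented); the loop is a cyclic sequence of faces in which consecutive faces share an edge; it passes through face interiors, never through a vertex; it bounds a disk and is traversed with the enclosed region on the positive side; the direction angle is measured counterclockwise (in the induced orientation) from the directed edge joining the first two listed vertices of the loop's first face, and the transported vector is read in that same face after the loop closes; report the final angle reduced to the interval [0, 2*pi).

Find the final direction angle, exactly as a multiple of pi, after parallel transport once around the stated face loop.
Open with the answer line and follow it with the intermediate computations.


Answer: final direction angle = (3/2)*pi

enclosed vertex P2: corner angles sum to (29/12)*pi, defect = 2*pi - (29/12)*pi = (-5/12)*pi
final direction = starting direction + enclosed defect total, reduced mod 2*pi (induced orientation)
final angle = (23/12)*pi - (5/12)*pi = (3/2)*pi (mod 2*pi)


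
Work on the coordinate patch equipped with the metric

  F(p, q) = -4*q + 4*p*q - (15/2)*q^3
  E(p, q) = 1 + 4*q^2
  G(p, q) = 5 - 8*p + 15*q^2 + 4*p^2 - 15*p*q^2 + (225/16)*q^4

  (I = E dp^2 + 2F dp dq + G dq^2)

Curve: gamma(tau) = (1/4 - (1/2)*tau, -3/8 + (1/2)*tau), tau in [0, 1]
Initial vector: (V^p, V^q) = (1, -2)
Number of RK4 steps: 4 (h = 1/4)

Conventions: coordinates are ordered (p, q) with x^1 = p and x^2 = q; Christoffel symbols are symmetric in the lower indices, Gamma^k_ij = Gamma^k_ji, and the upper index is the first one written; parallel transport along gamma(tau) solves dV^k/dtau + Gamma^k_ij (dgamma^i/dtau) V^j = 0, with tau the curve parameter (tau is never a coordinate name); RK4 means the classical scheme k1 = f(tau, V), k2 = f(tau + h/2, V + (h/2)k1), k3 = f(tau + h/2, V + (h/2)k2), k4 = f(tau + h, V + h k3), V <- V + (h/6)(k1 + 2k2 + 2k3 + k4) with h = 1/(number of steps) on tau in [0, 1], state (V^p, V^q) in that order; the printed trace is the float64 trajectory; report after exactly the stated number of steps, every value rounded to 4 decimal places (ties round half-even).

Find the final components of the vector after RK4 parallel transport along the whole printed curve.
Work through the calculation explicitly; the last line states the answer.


gamma'(tau) = (-1/2, 1/2); f(tau, V)^k = -Gamma^k_ij(gamma(tau)) gamma'^i(tau) V^j; h = 1/4; intermediate values shown to 6 dp
curve data and Christoffel symbols at the stage parameters:
  tau = 0.000000: gamma = (0.250000, -0.375000), gamma' = (-0.500000, 0.500000); Gamma_ppp = 0.000000, Gamma_ppq = -0.264428, Gamma_pqq = -0.371852, Gamma_qpp = 0.000000, Gamma_qpq = -0.714782, Gamma_qqq = -1.005162
  tau = 0.125000: gamma = (0.187500, -0.312500), gamma' = (-0.500000, 0.500000); Gamma_ppp = 0.000000, Gamma_ppq = -0.233403, Gamma_pqq = -0.273519, Gamma_qpp = 0.000000, Gamma_qpq = -0.743607, Gamma_qqq = -0.871415
  tau = 0.250000: gamma = (0.125000, -0.250000), gamma' = (-0.500000, 0.500000); Gamma_ppp = 0.000000, Gamma_ppq = -0.192762, Gamma_pqq = -0.180714, Gamma_qpp = 0.000000, Gamma_qpq = -0.765024, Gamma_qqq = -0.717210
  tau = 0.375000: gamma = (0.062500, -0.187500), gamma' = (-0.500000, 0.500000); Gamma_ppp = 0.000000, Gamma_ppq = -0.145123, Gamma_pqq = -0.102040, Gamma_qpp = 0.000000, Gamma_qpq = -0.776637, Gamma_qqq = -0.546073
  tau = 0.500000: gamma = (0.000000, -0.125000), gamma' = (-0.500000, 0.500000); Gamma_ppp = 0.000000, Gamma_ppq = -0.094334, Gamma_pqq = -0.044219, Gamma_qpp = 0.000000, Gamma_qpq = -0.776783, Gamma_qqq = -0.364117
  tau = 0.625000: gamma = (-0.062500, -0.062500), gamma' = (-0.500000, 0.500000); Gamma_ppp = 0.000000, Gamma_ppq = -0.044693, Gamma_pqq = -0.010475, Gamma_qpp = 0.000000, Gamma_qpq = -0.765018, Gamma_qqq = -0.179301
  tau = 0.750000: gamma = (-0.125000, 0.000000), gamma' = (-0.500000, 0.500000); Gamma_ppp = 0.000000, Gamma_ppq = 0.000000, Gamma_pqq = 0.000000, Gamma_qpp = 0.000000, Gamma_qpq = -0.742268, Gamma_qqq = 0.000000
  tau = 0.875000: gamma = (-0.187500, 0.062500), gamma' = (-0.500000, 0.500000); Gamma_ppp = 0.000000, Gamma_ppq = 0.037169, Gamma_pqq = -0.008711, Gamma_qpp = 0.000000, Gamma_qpq = -0.710566, Gamma_qqq = 0.166539
  tau = 1.000000: gamma = (-0.250000, 0.125000), gamma' = (-0.500000, 0.500000); Gamma_ppp = 0.000000, Gamma_ppq = 0.065713, Gamma_pqq = -0.030803, Gamma_qpp = 0.000000, Gamma_qpq = -0.672526, Gamma_qqq = 0.315247
step 0: V^p = 1.0000, V^q = -2.0000
step 1: k1 = (0.024790, 0.067011), k2 = (0.077115, 0.245683), k3 = (0.078326, 0.249543), k4 = (0.109940, 0.436325); V <- V + (h/6)(k1 + 2k2 + 2k3 + k4): V^p = 1.0186, V^q = -1.9378
step 2: k1 = (0.109843, 0.435940), k2 = (0.115474, 0.617967), k3 = (0.115035, 0.615617), k4 = (0.094098, 0.774840); V <- V + (h/6)(k1 + 2k2 + 2k3 + k4): V^p = 1.0463, V^q = -1.7845
step 3: k1 = (0.094065, 0.774567), k2 = (0.052518, 0.898961), k3 = (0.052136, 0.892421), k4 = (0.000000, 0.972636); V <- V + (h/6)(k1 + 2k2 + 2k3 + k4): V^p = 1.0589, V^q = -1.5624
step 4: k1 = (0.000000, 0.972870), k2 = (-0.052732, 1.008089), k3 = (-0.052509, 1.003817), k4 = (-0.097649, 0.999380); V <- V + (h/6)(k1 + 2k2 + 2k3 + k4): V^p = 1.0461, V^q = -1.3126

Answer: V^p = 1.0461, V^q = -1.3126


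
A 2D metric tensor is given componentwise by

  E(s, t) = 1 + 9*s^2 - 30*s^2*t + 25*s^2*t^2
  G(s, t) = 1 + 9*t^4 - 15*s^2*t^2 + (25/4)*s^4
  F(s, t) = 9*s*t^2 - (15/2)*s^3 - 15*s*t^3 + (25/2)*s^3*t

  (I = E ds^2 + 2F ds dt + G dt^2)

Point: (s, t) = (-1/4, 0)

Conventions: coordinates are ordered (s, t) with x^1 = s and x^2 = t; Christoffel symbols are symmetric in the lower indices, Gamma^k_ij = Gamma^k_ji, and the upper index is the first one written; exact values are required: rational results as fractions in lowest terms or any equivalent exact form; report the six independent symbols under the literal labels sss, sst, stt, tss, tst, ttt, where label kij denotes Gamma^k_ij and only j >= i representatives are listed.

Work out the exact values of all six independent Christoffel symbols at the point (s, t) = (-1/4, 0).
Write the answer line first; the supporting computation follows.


Answer: Gamma_sss = -2304/1625, Gamma_sst = -192/325, Gamma_stt = 0, Gamma_tss = -96/325, Gamma_tst = -8/65, Gamma_ttt = 0

E = 25/16, F = 15/128, G = 1049/1024 at the point
E_s = -9/2, E_t = -15/8, F_s = -45/32, F_t = -25/128, G_s = -25/64, G_t = 0
EG - F^2 = 1625/1024;  g^inv = (1024/1625) * [[1049/1024, -15/128], [-15/128, 25/16]]
first-kind symbols [ij,l] = (1/2)(d_i g_jl + d_j g_il - d_l g_ij): [ss,s] = E_s/2 = -9/4, [ss,t] = F_s - E_t/2 = -15/32, [st,s] = E_t/2 = -15/16, [st,t] = G_s/2 = -25/128, [tt,s] = F_t - G_s/2 = 0, [tt,t] = G_t/2 = 0
Gamma^s_ij = (G*[ij,s] - F*[ij,t])/(EG - F^2), Gamma^t_ij = (E*[ij,t] - F*[ij,s])/(EG - F^2)


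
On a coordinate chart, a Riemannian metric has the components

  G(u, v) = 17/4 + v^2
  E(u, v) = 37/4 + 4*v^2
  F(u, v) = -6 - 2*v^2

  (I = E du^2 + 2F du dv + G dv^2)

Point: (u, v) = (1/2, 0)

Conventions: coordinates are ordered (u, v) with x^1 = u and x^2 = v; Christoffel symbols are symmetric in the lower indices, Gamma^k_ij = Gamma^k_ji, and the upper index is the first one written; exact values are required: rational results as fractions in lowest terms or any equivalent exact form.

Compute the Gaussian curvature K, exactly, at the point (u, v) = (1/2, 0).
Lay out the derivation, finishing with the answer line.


E = 37/4, F = -6, G = 17/4, EG - F^2 = 53/16 at the point
E_u = 0, E_v = 0, F_u = 0, F_v = 0, G_u = 0, G_v = 0
E_vv = 8, F_uv = 0, G_uu = 0
The intrinsic route: Brioschi's K = (det M1 - det M2)/(EG - F^2)^2.
M1 = [[-E_vv/2 + F_uv - G_uu/2, E_u/2, F_u - E_v/2], [F_v - G_u/2, E, F], [G_v/2, F, G]] = [[-4, 0, 0], [0, 37/4, -6], [0, -6, 17/4]]; det M1 = -53/4
M2 = [[0, E_v/2, G_u/2], [E_v/2, E, F], [G_u/2, F, G]] = [[0, 0, 0], [0, 37/4, -6], [0, -6, 17/4]]; det M2 = 0
det M1 - det M2 = -53/4; K = -53/4 / (53/16)^2 = -64/53

Answer: K = -64/53


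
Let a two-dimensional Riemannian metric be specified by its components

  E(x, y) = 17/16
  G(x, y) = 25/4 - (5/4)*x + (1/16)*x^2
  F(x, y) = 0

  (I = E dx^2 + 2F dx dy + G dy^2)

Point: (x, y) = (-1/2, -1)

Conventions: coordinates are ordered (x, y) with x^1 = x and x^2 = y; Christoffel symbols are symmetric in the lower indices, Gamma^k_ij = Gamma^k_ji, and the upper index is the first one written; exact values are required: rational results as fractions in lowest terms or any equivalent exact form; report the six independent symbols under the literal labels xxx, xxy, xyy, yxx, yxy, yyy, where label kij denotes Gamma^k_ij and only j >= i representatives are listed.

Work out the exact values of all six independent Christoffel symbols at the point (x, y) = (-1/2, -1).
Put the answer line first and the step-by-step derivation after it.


Answer: Gamma_xxx = 0, Gamma_xxy = 0, Gamma_xyy = 21/34, Gamma_yxx = 0, Gamma_yxy = -2/21, Gamma_yyy = 0

E = 17/16, F = 0, G = 441/64 at the point
E_x = 0, E_y = 0, F_x = 0, F_y = 0, G_x = -21/16, G_y = 0
EG - F^2 = 7497/1024;  g^inv = (1024/7497) * [[441/64, 0], [0, 17/16]]
first-kind symbols [ij,l] = (1/2)(d_i g_jl + d_j g_il - d_l g_ij): [xx,x] = E_x/2 = 0, [xx,y] = F_x - E_y/2 = 0, [xy,x] = E_y/2 = 0, [xy,y] = G_x/2 = -21/32, [yy,x] = F_y - G_x/2 = 21/32, [yy,y] = G_y/2 = 0
Gamma^x_ij = (G*[ij,x] - F*[ij,y])/(EG - F^2), Gamma^y_ij = (E*[ij,y] - F*[ij,x])/(EG - F^2)


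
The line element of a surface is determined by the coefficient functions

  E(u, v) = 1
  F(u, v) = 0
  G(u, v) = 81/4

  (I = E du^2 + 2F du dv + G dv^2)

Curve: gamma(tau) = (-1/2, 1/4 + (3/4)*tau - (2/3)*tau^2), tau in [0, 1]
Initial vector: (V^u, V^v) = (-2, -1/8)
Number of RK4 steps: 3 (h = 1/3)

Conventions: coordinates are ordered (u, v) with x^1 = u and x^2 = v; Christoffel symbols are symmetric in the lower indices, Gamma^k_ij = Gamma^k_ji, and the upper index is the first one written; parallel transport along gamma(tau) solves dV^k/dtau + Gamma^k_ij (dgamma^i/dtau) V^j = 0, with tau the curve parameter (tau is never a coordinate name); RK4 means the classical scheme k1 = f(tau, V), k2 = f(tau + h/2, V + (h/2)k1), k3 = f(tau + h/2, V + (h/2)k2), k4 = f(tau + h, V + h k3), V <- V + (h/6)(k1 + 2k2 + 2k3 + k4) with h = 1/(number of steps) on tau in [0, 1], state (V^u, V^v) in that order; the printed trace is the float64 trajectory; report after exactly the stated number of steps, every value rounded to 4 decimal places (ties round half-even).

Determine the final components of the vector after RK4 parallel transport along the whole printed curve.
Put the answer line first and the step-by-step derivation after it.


Answer: V^u = -2.0000, V^v = -0.1250

gamma'(tau) = (0, 3/4 - (4/3)*tau); f(tau, V)^k = -Gamma^k_ij(gamma(tau)) gamma'^i(tau) V^j; h = 1/3; intermediate values shown to 6 dp
curve data and Christoffel symbols at the stage parameters:
  tau = 0.000000: gamma = (-0.500000, 0.250000), gamma' = (0.000000, 0.750000); Gamma_uuu = 0.000000, Gamma_uuv = 0.000000, Gamma_uvv = 0.000000, Gamma_vuu = 0.000000, Gamma_vuv = 0.000000, Gamma_vvv = 0.000000
  tau = 0.166667: gamma = (-0.500000, 0.356481), gamma' = (0.000000, 0.527778); Gamma_uuu = 0.000000, Gamma_uuv = 0.000000, Gamma_uvv = 0.000000, Gamma_vuu = 0.000000, Gamma_vuv = 0.000000, Gamma_vvv = 0.000000
  tau = 0.333333: gamma = (-0.500000, 0.425926), gamma' = (0.000000, 0.305556); Gamma_uuu = 0.000000, Gamma_uuv = 0.000000, Gamma_uvv = 0.000000, Gamma_vuu = 0.000000, Gamma_vuv = 0.000000, Gamma_vvv = 0.000000
  tau = 0.500000: gamma = (-0.500000, 0.458333), gamma' = (0.000000, 0.083333); Gamma_uuu = 0.000000, Gamma_uuv = 0.000000, Gamma_uvv = 0.000000, Gamma_vuu = 0.000000, Gamma_vuv = 0.000000, Gamma_vvv = 0.000000
  tau = 0.666667: gamma = (-0.500000, 0.453704), gamma' = (0.000000, -0.138889); Gamma_uuu = 0.000000, Gamma_uuv = 0.000000, Gamma_uvv = 0.000000, Gamma_vuu = 0.000000, Gamma_vuv = 0.000000, Gamma_vvv = 0.000000
  tau = 0.833333: gamma = (-0.500000, 0.412037), gamma' = (0.000000, -0.361111); Gamma_uuu = 0.000000, Gamma_uuv = 0.000000, Gamma_uvv = 0.000000, Gamma_vuu = 0.000000, Gamma_vuv = 0.000000, Gamma_vvv = 0.000000
  tau = 1.000000: gamma = (-0.500000, 0.333333), gamma' = (0.000000, -0.583333); Gamma_uuu = 0.000000, Gamma_uuv = 0.000000, Gamma_uvv = 0.000000, Gamma_vuu = 0.000000, Gamma_vuv = 0.000000, Gamma_vvv = 0.000000
step 0: V^u = -2.0000, V^v = -0.1250
step 1: k1 = (0.000000, 0.000000), k2 = (0.000000, 0.000000), k3 = (0.000000, 0.000000), k4 = (0.000000, 0.000000); V <- V + (h/6)(k1 + 2k2 + 2k3 + k4): V^u = -2.0000, V^v = -0.1250
step 2: k1 = (0.000000, 0.000000), k2 = (0.000000, 0.000000), k3 = (0.000000, 0.000000), k4 = (0.000000, 0.000000); V <- V + (h/6)(k1 + 2k2 + 2k3 + k4): V^u = -2.0000, V^v = -0.1250
step 3: k1 = (0.000000, 0.000000), k2 = (0.000000, 0.000000), k3 = (0.000000, 0.000000), k4 = (0.000000, 0.000000); V <- V + (h/6)(k1 + 2k2 + 2k3 + k4): V^u = -2.0000, V^v = -0.1250
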